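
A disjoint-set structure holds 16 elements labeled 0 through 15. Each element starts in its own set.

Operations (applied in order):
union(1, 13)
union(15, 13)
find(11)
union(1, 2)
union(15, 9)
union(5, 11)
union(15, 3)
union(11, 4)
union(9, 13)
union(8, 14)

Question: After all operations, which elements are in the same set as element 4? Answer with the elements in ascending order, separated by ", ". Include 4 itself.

Step 1: union(1, 13) -> merged; set of 1 now {1, 13}
Step 2: union(15, 13) -> merged; set of 15 now {1, 13, 15}
Step 3: find(11) -> no change; set of 11 is {11}
Step 4: union(1, 2) -> merged; set of 1 now {1, 2, 13, 15}
Step 5: union(15, 9) -> merged; set of 15 now {1, 2, 9, 13, 15}
Step 6: union(5, 11) -> merged; set of 5 now {5, 11}
Step 7: union(15, 3) -> merged; set of 15 now {1, 2, 3, 9, 13, 15}
Step 8: union(11, 4) -> merged; set of 11 now {4, 5, 11}
Step 9: union(9, 13) -> already same set; set of 9 now {1, 2, 3, 9, 13, 15}
Step 10: union(8, 14) -> merged; set of 8 now {8, 14}
Component of 4: {4, 5, 11}

Answer: 4, 5, 11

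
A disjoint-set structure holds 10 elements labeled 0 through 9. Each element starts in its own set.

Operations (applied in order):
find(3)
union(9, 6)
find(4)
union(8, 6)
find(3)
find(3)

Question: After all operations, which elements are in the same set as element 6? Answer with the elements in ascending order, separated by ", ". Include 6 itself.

Answer: 6, 8, 9

Derivation:
Step 1: find(3) -> no change; set of 3 is {3}
Step 2: union(9, 6) -> merged; set of 9 now {6, 9}
Step 3: find(4) -> no change; set of 4 is {4}
Step 4: union(8, 6) -> merged; set of 8 now {6, 8, 9}
Step 5: find(3) -> no change; set of 3 is {3}
Step 6: find(3) -> no change; set of 3 is {3}
Component of 6: {6, 8, 9}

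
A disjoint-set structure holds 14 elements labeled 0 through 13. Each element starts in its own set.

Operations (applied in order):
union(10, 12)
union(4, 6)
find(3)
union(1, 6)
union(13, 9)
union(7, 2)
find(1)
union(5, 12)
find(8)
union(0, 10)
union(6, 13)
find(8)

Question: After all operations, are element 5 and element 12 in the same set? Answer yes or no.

Step 1: union(10, 12) -> merged; set of 10 now {10, 12}
Step 2: union(4, 6) -> merged; set of 4 now {4, 6}
Step 3: find(3) -> no change; set of 3 is {3}
Step 4: union(1, 6) -> merged; set of 1 now {1, 4, 6}
Step 5: union(13, 9) -> merged; set of 13 now {9, 13}
Step 6: union(7, 2) -> merged; set of 7 now {2, 7}
Step 7: find(1) -> no change; set of 1 is {1, 4, 6}
Step 8: union(5, 12) -> merged; set of 5 now {5, 10, 12}
Step 9: find(8) -> no change; set of 8 is {8}
Step 10: union(0, 10) -> merged; set of 0 now {0, 5, 10, 12}
Step 11: union(6, 13) -> merged; set of 6 now {1, 4, 6, 9, 13}
Step 12: find(8) -> no change; set of 8 is {8}
Set of 5: {0, 5, 10, 12}; 12 is a member.

Answer: yes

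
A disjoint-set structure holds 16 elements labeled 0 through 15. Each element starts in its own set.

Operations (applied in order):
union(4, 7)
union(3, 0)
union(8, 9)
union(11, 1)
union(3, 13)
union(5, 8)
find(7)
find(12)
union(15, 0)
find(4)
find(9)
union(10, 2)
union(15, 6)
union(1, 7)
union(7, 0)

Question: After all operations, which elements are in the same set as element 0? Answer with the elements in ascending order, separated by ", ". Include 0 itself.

Answer: 0, 1, 3, 4, 6, 7, 11, 13, 15

Derivation:
Step 1: union(4, 7) -> merged; set of 4 now {4, 7}
Step 2: union(3, 0) -> merged; set of 3 now {0, 3}
Step 3: union(8, 9) -> merged; set of 8 now {8, 9}
Step 4: union(11, 1) -> merged; set of 11 now {1, 11}
Step 5: union(3, 13) -> merged; set of 3 now {0, 3, 13}
Step 6: union(5, 8) -> merged; set of 5 now {5, 8, 9}
Step 7: find(7) -> no change; set of 7 is {4, 7}
Step 8: find(12) -> no change; set of 12 is {12}
Step 9: union(15, 0) -> merged; set of 15 now {0, 3, 13, 15}
Step 10: find(4) -> no change; set of 4 is {4, 7}
Step 11: find(9) -> no change; set of 9 is {5, 8, 9}
Step 12: union(10, 2) -> merged; set of 10 now {2, 10}
Step 13: union(15, 6) -> merged; set of 15 now {0, 3, 6, 13, 15}
Step 14: union(1, 7) -> merged; set of 1 now {1, 4, 7, 11}
Step 15: union(7, 0) -> merged; set of 7 now {0, 1, 3, 4, 6, 7, 11, 13, 15}
Component of 0: {0, 1, 3, 4, 6, 7, 11, 13, 15}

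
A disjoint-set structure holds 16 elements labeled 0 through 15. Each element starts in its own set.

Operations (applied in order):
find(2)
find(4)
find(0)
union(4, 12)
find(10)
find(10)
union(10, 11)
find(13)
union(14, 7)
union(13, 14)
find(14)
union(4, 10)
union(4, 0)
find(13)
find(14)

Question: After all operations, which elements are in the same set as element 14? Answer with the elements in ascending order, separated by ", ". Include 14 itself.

Answer: 7, 13, 14

Derivation:
Step 1: find(2) -> no change; set of 2 is {2}
Step 2: find(4) -> no change; set of 4 is {4}
Step 3: find(0) -> no change; set of 0 is {0}
Step 4: union(4, 12) -> merged; set of 4 now {4, 12}
Step 5: find(10) -> no change; set of 10 is {10}
Step 6: find(10) -> no change; set of 10 is {10}
Step 7: union(10, 11) -> merged; set of 10 now {10, 11}
Step 8: find(13) -> no change; set of 13 is {13}
Step 9: union(14, 7) -> merged; set of 14 now {7, 14}
Step 10: union(13, 14) -> merged; set of 13 now {7, 13, 14}
Step 11: find(14) -> no change; set of 14 is {7, 13, 14}
Step 12: union(4, 10) -> merged; set of 4 now {4, 10, 11, 12}
Step 13: union(4, 0) -> merged; set of 4 now {0, 4, 10, 11, 12}
Step 14: find(13) -> no change; set of 13 is {7, 13, 14}
Step 15: find(14) -> no change; set of 14 is {7, 13, 14}
Component of 14: {7, 13, 14}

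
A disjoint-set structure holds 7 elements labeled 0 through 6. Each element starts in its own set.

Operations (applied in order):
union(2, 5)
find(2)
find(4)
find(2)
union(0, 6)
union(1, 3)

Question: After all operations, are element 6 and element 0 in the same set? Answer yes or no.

Answer: yes

Derivation:
Step 1: union(2, 5) -> merged; set of 2 now {2, 5}
Step 2: find(2) -> no change; set of 2 is {2, 5}
Step 3: find(4) -> no change; set of 4 is {4}
Step 4: find(2) -> no change; set of 2 is {2, 5}
Step 5: union(0, 6) -> merged; set of 0 now {0, 6}
Step 6: union(1, 3) -> merged; set of 1 now {1, 3}
Set of 6: {0, 6}; 0 is a member.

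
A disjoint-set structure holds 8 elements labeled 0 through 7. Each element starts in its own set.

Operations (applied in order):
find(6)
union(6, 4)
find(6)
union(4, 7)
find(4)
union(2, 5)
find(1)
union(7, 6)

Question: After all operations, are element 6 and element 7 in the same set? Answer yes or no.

Step 1: find(6) -> no change; set of 6 is {6}
Step 2: union(6, 4) -> merged; set of 6 now {4, 6}
Step 3: find(6) -> no change; set of 6 is {4, 6}
Step 4: union(4, 7) -> merged; set of 4 now {4, 6, 7}
Step 5: find(4) -> no change; set of 4 is {4, 6, 7}
Step 6: union(2, 5) -> merged; set of 2 now {2, 5}
Step 7: find(1) -> no change; set of 1 is {1}
Step 8: union(7, 6) -> already same set; set of 7 now {4, 6, 7}
Set of 6: {4, 6, 7}; 7 is a member.

Answer: yes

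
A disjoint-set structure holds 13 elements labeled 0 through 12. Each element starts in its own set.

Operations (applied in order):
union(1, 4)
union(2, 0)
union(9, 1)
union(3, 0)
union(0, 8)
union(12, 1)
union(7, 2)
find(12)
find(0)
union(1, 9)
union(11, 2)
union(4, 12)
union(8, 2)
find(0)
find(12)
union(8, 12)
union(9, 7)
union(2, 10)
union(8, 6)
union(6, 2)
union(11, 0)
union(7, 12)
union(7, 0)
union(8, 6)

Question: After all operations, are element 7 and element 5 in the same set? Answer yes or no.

Answer: no

Derivation:
Step 1: union(1, 4) -> merged; set of 1 now {1, 4}
Step 2: union(2, 0) -> merged; set of 2 now {0, 2}
Step 3: union(9, 1) -> merged; set of 9 now {1, 4, 9}
Step 4: union(3, 0) -> merged; set of 3 now {0, 2, 3}
Step 5: union(0, 8) -> merged; set of 0 now {0, 2, 3, 8}
Step 6: union(12, 1) -> merged; set of 12 now {1, 4, 9, 12}
Step 7: union(7, 2) -> merged; set of 7 now {0, 2, 3, 7, 8}
Step 8: find(12) -> no change; set of 12 is {1, 4, 9, 12}
Step 9: find(0) -> no change; set of 0 is {0, 2, 3, 7, 8}
Step 10: union(1, 9) -> already same set; set of 1 now {1, 4, 9, 12}
Step 11: union(11, 2) -> merged; set of 11 now {0, 2, 3, 7, 8, 11}
Step 12: union(4, 12) -> already same set; set of 4 now {1, 4, 9, 12}
Step 13: union(8, 2) -> already same set; set of 8 now {0, 2, 3, 7, 8, 11}
Step 14: find(0) -> no change; set of 0 is {0, 2, 3, 7, 8, 11}
Step 15: find(12) -> no change; set of 12 is {1, 4, 9, 12}
Step 16: union(8, 12) -> merged; set of 8 now {0, 1, 2, 3, 4, 7, 8, 9, 11, 12}
Step 17: union(9, 7) -> already same set; set of 9 now {0, 1, 2, 3, 4, 7, 8, 9, 11, 12}
Step 18: union(2, 10) -> merged; set of 2 now {0, 1, 2, 3, 4, 7, 8, 9, 10, 11, 12}
Step 19: union(8, 6) -> merged; set of 8 now {0, 1, 2, 3, 4, 6, 7, 8, 9, 10, 11, 12}
Step 20: union(6, 2) -> already same set; set of 6 now {0, 1, 2, 3, 4, 6, 7, 8, 9, 10, 11, 12}
Step 21: union(11, 0) -> already same set; set of 11 now {0, 1, 2, 3, 4, 6, 7, 8, 9, 10, 11, 12}
Step 22: union(7, 12) -> already same set; set of 7 now {0, 1, 2, 3, 4, 6, 7, 8, 9, 10, 11, 12}
Step 23: union(7, 0) -> already same set; set of 7 now {0, 1, 2, 3, 4, 6, 7, 8, 9, 10, 11, 12}
Step 24: union(8, 6) -> already same set; set of 8 now {0, 1, 2, 3, 4, 6, 7, 8, 9, 10, 11, 12}
Set of 7: {0, 1, 2, 3, 4, 6, 7, 8, 9, 10, 11, 12}; 5 is not a member.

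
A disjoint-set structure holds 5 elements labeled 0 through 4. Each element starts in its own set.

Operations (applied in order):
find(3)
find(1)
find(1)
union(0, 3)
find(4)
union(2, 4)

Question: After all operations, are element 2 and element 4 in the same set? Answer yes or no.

Step 1: find(3) -> no change; set of 3 is {3}
Step 2: find(1) -> no change; set of 1 is {1}
Step 3: find(1) -> no change; set of 1 is {1}
Step 4: union(0, 3) -> merged; set of 0 now {0, 3}
Step 5: find(4) -> no change; set of 4 is {4}
Step 6: union(2, 4) -> merged; set of 2 now {2, 4}
Set of 2: {2, 4}; 4 is a member.

Answer: yes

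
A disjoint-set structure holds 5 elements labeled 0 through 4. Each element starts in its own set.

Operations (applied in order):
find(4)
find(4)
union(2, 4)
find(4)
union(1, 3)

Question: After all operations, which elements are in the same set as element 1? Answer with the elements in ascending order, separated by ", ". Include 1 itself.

Step 1: find(4) -> no change; set of 4 is {4}
Step 2: find(4) -> no change; set of 4 is {4}
Step 3: union(2, 4) -> merged; set of 2 now {2, 4}
Step 4: find(4) -> no change; set of 4 is {2, 4}
Step 5: union(1, 3) -> merged; set of 1 now {1, 3}
Component of 1: {1, 3}

Answer: 1, 3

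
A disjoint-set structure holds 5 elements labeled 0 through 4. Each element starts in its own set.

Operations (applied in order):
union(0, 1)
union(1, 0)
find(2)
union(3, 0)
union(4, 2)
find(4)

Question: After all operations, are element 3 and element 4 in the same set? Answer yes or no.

Step 1: union(0, 1) -> merged; set of 0 now {0, 1}
Step 2: union(1, 0) -> already same set; set of 1 now {0, 1}
Step 3: find(2) -> no change; set of 2 is {2}
Step 4: union(3, 0) -> merged; set of 3 now {0, 1, 3}
Step 5: union(4, 2) -> merged; set of 4 now {2, 4}
Step 6: find(4) -> no change; set of 4 is {2, 4}
Set of 3: {0, 1, 3}; 4 is not a member.

Answer: no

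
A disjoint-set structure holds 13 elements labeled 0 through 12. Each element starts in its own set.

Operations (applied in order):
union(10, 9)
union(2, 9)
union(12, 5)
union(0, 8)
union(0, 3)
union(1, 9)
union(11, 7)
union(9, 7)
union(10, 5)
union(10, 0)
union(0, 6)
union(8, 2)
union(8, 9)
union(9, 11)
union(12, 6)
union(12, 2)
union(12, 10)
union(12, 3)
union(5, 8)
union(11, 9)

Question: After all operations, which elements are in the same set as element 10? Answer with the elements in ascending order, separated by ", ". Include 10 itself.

Step 1: union(10, 9) -> merged; set of 10 now {9, 10}
Step 2: union(2, 9) -> merged; set of 2 now {2, 9, 10}
Step 3: union(12, 5) -> merged; set of 12 now {5, 12}
Step 4: union(0, 8) -> merged; set of 0 now {0, 8}
Step 5: union(0, 3) -> merged; set of 0 now {0, 3, 8}
Step 6: union(1, 9) -> merged; set of 1 now {1, 2, 9, 10}
Step 7: union(11, 7) -> merged; set of 11 now {7, 11}
Step 8: union(9, 7) -> merged; set of 9 now {1, 2, 7, 9, 10, 11}
Step 9: union(10, 5) -> merged; set of 10 now {1, 2, 5, 7, 9, 10, 11, 12}
Step 10: union(10, 0) -> merged; set of 10 now {0, 1, 2, 3, 5, 7, 8, 9, 10, 11, 12}
Step 11: union(0, 6) -> merged; set of 0 now {0, 1, 2, 3, 5, 6, 7, 8, 9, 10, 11, 12}
Step 12: union(8, 2) -> already same set; set of 8 now {0, 1, 2, 3, 5, 6, 7, 8, 9, 10, 11, 12}
Step 13: union(8, 9) -> already same set; set of 8 now {0, 1, 2, 3, 5, 6, 7, 8, 9, 10, 11, 12}
Step 14: union(9, 11) -> already same set; set of 9 now {0, 1, 2, 3, 5, 6, 7, 8, 9, 10, 11, 12}
Step 15: union(12, 6) -> already same set; set of 12 now {0, 1, 2, 3, 5, 6, 7, 8, 9, 10, 11, 12}
Step 16: union(12, 2) -> already same set; set of 12 now {0, 1, 2, 3, 5, 6, 7, 8, 9, 10, 11, 12}
Step 17: union(12, 10) -> already same set; set of 12 now {0, 1, 2, 3, 5, 6, 7, 8, 9, 10, 11, 12}
Step 18: union(12, 3) -> already same set; set of 12 now {0, 1, 2, 3, 5, 6, 7, 8, 9, 10, 11, 12}
Step 19: union(5, 8) -> already same set; set of 5 now {0, 1, 2, 3, 5, 6, 7, 8, 9, 10, 11, 12}
Step 20: union(11, 9) -> already same set; set of 11 now {0, 1, 2, 3, 5, 6, 7, 8, 9, 10, 11, 12}
Component of 10: {0, 1, 2, 3, 5, 6, 7, 8, 9, 10, 11, 12}

Answer: 0, 1, 2, 3, 5, 6, 7, 8, 9, 10, 11, 12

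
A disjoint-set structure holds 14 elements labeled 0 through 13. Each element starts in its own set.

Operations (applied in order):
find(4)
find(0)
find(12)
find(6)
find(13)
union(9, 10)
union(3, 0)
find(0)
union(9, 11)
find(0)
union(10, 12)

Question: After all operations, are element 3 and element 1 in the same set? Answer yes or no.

Step 1: find(4) -> no change; set of 4 is {4}
Step 2: find(0) -> no change; set of 0 is {0}
Step 3: find(12) -> no change; set of 12 is {12}
Step 4: find(6) -> no change; set of 6 is {6}
Step 5: find(13) -> no change; set of 13 is {13}
Step 6: union(9, 10) -> merged; set of 9 now {9, 10}
Step 7: union(3, 0) -> merged; set of 3 now {0, 3}
Step 8: find(0) -> no change; set of 0 is {0, 3}
Step 9: union(9, 11) -> merged; set of 9 now {9, 10, 11}
Step 10: find(0) -> no change; set of 0 is {0, 3}
Step 11: union(10, 12) -> merged; set of 10 now {9, 10, 11, 12}
Set of 3: {0, 3}; 1 is not a member.

Answer: no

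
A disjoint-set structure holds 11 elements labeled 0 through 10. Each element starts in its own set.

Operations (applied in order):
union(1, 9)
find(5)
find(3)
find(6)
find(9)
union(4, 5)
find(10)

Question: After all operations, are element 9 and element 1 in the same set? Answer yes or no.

Step 1: union(1, 9) -> merged; set of 1 now {1, 9}
Step 2: find(5) -> no change; set of 5 is {5}
Step 3: find(3) -> no change; set of 3 is {3}
Step 4: find(6) -> no change; set of 6 is {6}
Step 5: find(9) -> no change; set of 9 is {1, 9}
Step 6: union(4, 5) -> merged; set of 4 now {4, 5}
Step 7: find(10) -> no change; set of 10 is {10}
Set of 9: {1, 9}; 1 is a member.

Answer: yes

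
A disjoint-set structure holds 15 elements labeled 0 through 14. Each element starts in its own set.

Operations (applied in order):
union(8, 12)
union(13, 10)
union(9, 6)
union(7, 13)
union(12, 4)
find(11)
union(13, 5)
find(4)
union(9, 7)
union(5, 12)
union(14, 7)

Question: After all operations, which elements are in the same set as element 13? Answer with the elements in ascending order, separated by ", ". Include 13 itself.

Step 1: union(8, 12) -> merged; set of 8 now {8, 12}
Step 2: union(13, 10) -> merged; set of 13 now {10, 13}
Step 3: union(9, 6) -> merged; set of 9 now {6, 9}
Step 4: union(7, 13) -> merged; set of 7 now {7, 10, 13}
Step 5: union(12, 4) -> merged; set of 12 now {4, 8, 12}
Step 6: find(11) -> no change; set of 11 is {11}
Step 7: union(13, 5) -> merged; set of 13 now {5, 7, 10, 13}
Step 8: find(4) -> no change; set of 4 is {4, 8, 12}
Step 9: union(9, 7) -> merged; set of 9 now {5, 6, 7, 9, 10, 13}
Step 10: union(5, 12) -> merged; set of 5 now {4, 5, 6, 7, 8, 9, 10, 12, 13}
Step 11: union(14, 7) -> merged; set of 14 now {4, 5, 6, 7, 8, 9, 10, 12, 13, 14}
Component of 13: {4, 5, 6, 7, 8, 9, 10, 12, 13, 14}

Answer: 4, 5, 6, 7, 8, 9, 10, 12, 13, 14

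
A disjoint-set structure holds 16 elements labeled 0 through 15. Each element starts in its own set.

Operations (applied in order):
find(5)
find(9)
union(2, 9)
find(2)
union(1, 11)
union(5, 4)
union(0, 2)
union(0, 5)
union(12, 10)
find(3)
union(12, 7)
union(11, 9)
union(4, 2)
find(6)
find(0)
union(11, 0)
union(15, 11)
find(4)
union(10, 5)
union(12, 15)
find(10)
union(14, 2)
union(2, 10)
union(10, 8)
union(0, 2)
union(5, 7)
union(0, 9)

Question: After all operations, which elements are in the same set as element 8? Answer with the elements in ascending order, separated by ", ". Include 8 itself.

Step 1: find(5) -> no change; set of 5 is {5}
Step 2: find(9) -> no change; set of 9 is {9}
Step 3: union(2, 9) -> merged; set of 2 now {2, 9}
Step 4: find(2) -> no change; set of 2 is {2, 9}
Step 5: union(1, 11) -> merged; set of 1 now {1, 11}
Step 6: union(5, 4) -> merged; set of 5 now {4, 5}
Step 7: union(0, 2) -> merged; set of 0 now {0, 2, 9}
Step 8: union(0, 5) -> merged; set of 0 now {0, 2, 4, 5, 9}
Step 9: union(12, 10) -> merged; set of 12 now {10, 12}
Step 10: find(3) -> no change; set of 3 is {3}
Step 11: union(12, 7) -> merged; set of 12 now {7, 10, 12}
Step 12: union(11, 9) -> merged; set of 11 now {0, 1, 2, 4, 5, 9, 11}
Step 13: union(4, 2) -> already same set; set of 4 now {0, 1, 2, 4, 5, 9, 11}
Step 14: find(6) -> no change; set of 6 is {6}
Step 15: find(0) -> no change; set of 0 is {0, 1, 2, 4, 5, 9, 11}
Step 16: union(11, 0) -> already same set; set of 11 now {0, 1, 2, 4, 5, 9, 11}
Step 17: union(15, 11) -> merged; set of 15 now {0, 1, 2, 4, 5, 9, 11, 15}
Step 18: find(4) -> no change; set of 4 is {0, 1, 2, 4, 5, 9, 11, 15}
Step 19: union(10, 5) -> merged; set of 10 now {0, 1, 2, 4, 5, 7, 9, 10, 11, 12, 15}
Step 20: union(12, 15) -> already same set; set of 12 now {0, 1, 2, 4, 5, 7, 9, 10, 11, 12, 15}
Step 21: find(10) -> no change; set of 10 is {0, 1, 2, 4, 5, 7, 9, 10, 11, 12, 15}
Step 22: union(14, 2) -> merged; set of 14 now {0, 1, 2, 4, 5, 7, 9, 10, 11, 12, 14, 15}
Step 23: union(2, 10) -> already same set; set of 2 now {0, 1, 2, 4, 5, 7, 9, 10, 11, 12, 14, 15}
Step 24: union(10, 8) -> merged; set of 10 now {0, 1, 2, 4, 5, 7, 8, 9, 10, 11, 12, 14, 15}
Step 25: union(0, 2) -> already same set; set of 0 now {0, 1, 2, 4, 5, 7, 8, 9, 10, 11, 12, 14, 15}
Step 26: union(5, 7) -> already same set; set of 5 now {0, 1, 2, 4, 5, 7, 8, 9, 10, 11, 12, 14, 15}
Step 27: union(0, 9) -> already same set; set of 0 now {0, 1, 2, 4, 5, 7, 8, 9, 10, 11, 12, 14, 15}
Component of 8: {0, 1, 2, 4, 5, 7, 8, 9, 10, 11, 12, 14, 15}

Answer: 0, 1, 2, 4, 5, 7, 8, 9, 10, 11, 12, 14, 15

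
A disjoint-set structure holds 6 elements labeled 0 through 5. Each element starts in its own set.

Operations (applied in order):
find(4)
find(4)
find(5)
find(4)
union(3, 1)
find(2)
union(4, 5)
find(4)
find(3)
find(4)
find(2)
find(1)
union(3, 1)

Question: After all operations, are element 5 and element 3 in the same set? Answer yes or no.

Step 1: find(4) -> no change; set of 4 is {4}
Step 2: find(4) -> no change; set of 4 is {4}
Step 3: find(5) -> no change; set of 5 is {5}
Step 4: find(4) -> no change; set of 4 is {4}
Step 5: union(3, 1) -> merged; set of 3 now {1, 3}
Step 6: find(2) -> no change; set of 2 is {2}
Step 7: union(4, 5) -> merged; set of 4 now {4, 5}
Step 8: find(4) -> no change; set of 4 is {4, 5}
Step 9: find(3) -> no change; set of 3 is {1, 3}
Step 10: find(4) -> no change; set of 4 is {4, 5}
Step 11: find(2) -> no change; set of 2 is {2}
Step 12: find(1) -> no change; set of 1 is {1, 3}
Step 13: union(3, 1) -> already same set; set of 3 now {1, 3}
Set of 5: {4, 5}; 3 is not a member.

Answer: no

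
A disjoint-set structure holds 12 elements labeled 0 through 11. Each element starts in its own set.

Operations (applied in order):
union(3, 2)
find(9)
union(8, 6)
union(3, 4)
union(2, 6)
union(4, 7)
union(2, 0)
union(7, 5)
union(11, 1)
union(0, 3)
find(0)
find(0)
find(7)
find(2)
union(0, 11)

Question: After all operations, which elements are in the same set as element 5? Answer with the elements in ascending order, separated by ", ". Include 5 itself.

Answer: 0, 1, 2, 3, 4, 5, 6, 7, 8, 11

Derivation:
Step 1: union(3, 2) -> merged; set of 3 now {2, 3}
Step 2: find(9) -> no change; set of 9 is {9}
Step 3: union(8, 6) -> merged; set of 8 now {6, 8}
Step 4: union(3, 4) -> merged; set of 3 now {2, 3, 4}
Step 5: union(2, 6) -> merged; set of 2 now {2, 3, 4, 6, 8}
Step 6: union(4, 7) -> merged; set of 4 now {2, 3, 4, 6, 7, 8}
Step 7: union(2, 0) -> merged; set of 2 now {0, 2, 3, 4, 6, 7, 8}
Step 8: union(7, 5) -> merged; set of 7 now {0, 2, 3, 4, 5, 6, 7, 8}
Step 9: union(11, 1) -> merged; set of 11 now {1, 11}
Step 10: union(0, 3) -> already same set; set of 0 now {0, 2, 3, 4, 5, 6, 7, 8}
Step 11: find(0) -> no change; set of 0 is {0, 2, 3, 4, 5, 6, 7, 8}
Step 12: find(0) -> no change; set of 0 is {0, 2, 3, 4, 5, 6, 7, 8}
Step 13: find(7) -> no change; set of 7 is {0, 2, 3, 4, 5, 6, 7, 8}
Step 14: find(2) -> no change; set of 2 is {0, 2, 3, 4, 5, 6, 7, 8}
Step 15: union(0, 11) -> merged; set of 0 now {0, 1, 2, 3, 4, 5, 6, 7, 8, 11}
Component of 5: {0, 1, 2, 3, 4, 5, 6, 7, 8, 11}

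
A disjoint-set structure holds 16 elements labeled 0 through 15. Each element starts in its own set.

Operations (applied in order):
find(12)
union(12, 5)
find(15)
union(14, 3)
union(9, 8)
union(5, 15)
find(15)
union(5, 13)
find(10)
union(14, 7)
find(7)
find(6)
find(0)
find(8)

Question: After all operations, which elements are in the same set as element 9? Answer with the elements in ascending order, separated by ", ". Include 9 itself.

Step 1: find(12) -> no change; set of 12 is {12}
Step 2: union(12, 5) -> merged; set of 12 now {5, 12}
Step 3: find(15) -> no change; set of 15 is {15}
Step 4: union(14, 3) -> merged; set of 14 now {3, 14}
Step 5: union(9, 8) -> merged; set of 9 now {8, 9}
Step 6: union(5, 15) -> merged; set of 5 now {5, 12, 15}
Step 7: find(15) -> no change; set of 15 is {5, 12, 15}
Step 8: union(5, 13) -> merged; set of 5 now {5, 12, 13, 15}
Step 9: find(10) -> no change; set of 10 is {10}
Step 10: union(14, 7) -> merged; set of 14 now {3, 7, 14}
Step 11: find(7) -> no change; set of 7 is {3, 7, 14}
Step 12: find(6) -> no change; set of 6 is {6}
Step 13: find(0) -> no change; set of 0 is {0}
Step 14: find(8) -> no change; set of 8 is {8, 9}
Component of 9: {8, 9}

Answer: 8, 9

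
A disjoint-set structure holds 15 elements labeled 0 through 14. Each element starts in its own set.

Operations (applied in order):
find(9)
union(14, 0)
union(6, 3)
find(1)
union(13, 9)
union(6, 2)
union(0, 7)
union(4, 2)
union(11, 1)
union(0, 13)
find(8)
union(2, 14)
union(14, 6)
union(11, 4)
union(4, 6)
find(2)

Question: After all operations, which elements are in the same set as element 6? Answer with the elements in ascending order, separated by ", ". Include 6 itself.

Step 1: find(9) -> no change; set of 9 is {9}
Step 2: union(14, 0) -> merged; set of 14 now {0, 14}
Step 3: union(6, 3) -> merged; set of 6 now {3, 6}
Step 4: find(1) -> no change; set of 1 is {1}
Step 5: union(13, 9) -> merged; set of 13 now {9, 13}
Step 6: union(6, 2) -> merged; set of 6 now {2, 3, 6}
Step 7: union(0, 7) -> merged; set of 0 now {0, 7, 14}
Step 8: union(4, 2) -> merged; set of 4 now {2, 3, 4, 6}
Step 9: union(11, 1) -> merged; set of 11 now {1, 11}
Step 10: union(0, 13) -> merged; set of 0 now {0, 7, 9, 13, 14}
Step 11: find(8) -> no change; set of 8 is {8}
Step 12: union(2, 14) -> merged; set of 2 now {0, 2, 3, 4, 6, 7, 9, 13, 14}
Step 13: union(14, 6) -> already same set; set of 14 now {0, 2, 3, 4, 6, 7, 9, 13, 14}
Step 14: union(11, 4) -> merged; set of 11 now {0, 1, 2, 3, 4, 6, 7, 9, 11, 13, 14}
Step 15: union(4, 6) -> already same set; set of 4 now {0, 1, 2, 3, 4, 6, 7, 9, 11, 13, 14}
Step 16: find(2) -> no change; set of 2 is {0, 1, 2, 3, 4, 6, 7, 9, 11, 13, 14}
Component of 6: {0, 1, 2, 3, 4, 6, 7, 9, 11, 13, 14}

Answer: 0, 1, 2, 3, 4, 6, 7, 9, 11, 13, 14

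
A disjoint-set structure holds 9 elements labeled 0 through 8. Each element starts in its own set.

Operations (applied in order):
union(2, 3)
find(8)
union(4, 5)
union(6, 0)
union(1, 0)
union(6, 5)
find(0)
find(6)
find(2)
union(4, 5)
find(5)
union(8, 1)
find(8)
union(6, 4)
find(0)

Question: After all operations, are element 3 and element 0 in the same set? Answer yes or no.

Answer: no

Derivation:
Step 1: union(2, 3) -> merged; set of 2 now {2, 3}
Step 2: find(8) -> no change; set of 8 is {8}
Step 3: union(4, 5) -> merged; set of 4 now {4, 5}
Step 4: union(6, 0) -> merged; set of 6 now {0, 6}
Step 5: union(1, 0) -> merged; set of 1 now {0, 1, 6}
Step 6: union(6, 5) -> merged; set of 6 now {0, 1, 4, 5, 6}
Step 7: find(0) -> no change; set of 0 is {0, 1, 4, 5, 6}
Step 8: find(6) -> no change; set of 6 is {0, 1, 4, 5, 6}
Step 9: find(2) -> no change; set of 2 is {2, 3}
Step 10: union(4, 5) -> already same set; set of 4 now {0, 1, 4, 5, 6}
Step 11: find(5) -> no change; set of 5 is {0, 1, 4, 5, 6}
Step 12: union(8, 1) -> merged; set of 8 now {0, 1, 4, 5, 6, 8}
Step 13: find(8) -> no change; set of 8 is {0, 1, 4, 5, 6, 8}
Step 14: union(6, 4) -> already same set; set of 6 now {0, 1, 4, 5, 6, 8}
Step 15: find(0) -> no change; set of 0 is {0, 1, 4, 5, 6, 8}
Set of 3: {2, 3}; 0 is not a member.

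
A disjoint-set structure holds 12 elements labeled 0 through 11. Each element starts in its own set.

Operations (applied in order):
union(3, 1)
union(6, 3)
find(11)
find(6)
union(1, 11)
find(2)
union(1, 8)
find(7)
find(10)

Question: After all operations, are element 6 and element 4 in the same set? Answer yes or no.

Step 1: union(3, 1) -> merged; set of 3 now {1, 3}
Step 2: union(6, 3) -> merged; set of 6 now {1, 3, 6}
Step 3: find(11) -> no change; set of 11 is {11}
Step 4: find(6) -> no change; set of 6 is {1, 3, 6}
Step 5: union(1, 11) -> merged; set of 1 now {1, 3, 6, 11}
Step 6: find(2) -> no change; set of 2 is {2}
Step 7: union(1, 8) -> merged; set of 1 now {1, 3, 6, 8, 11}
Step 8: find(7) -> no change; set of 7 is {7}
Step 9: find(10) -> no change; set of 10 is {10}
Set of 6: {1, 3, 6, 8, 11}; 4 is not a member.

Answer: no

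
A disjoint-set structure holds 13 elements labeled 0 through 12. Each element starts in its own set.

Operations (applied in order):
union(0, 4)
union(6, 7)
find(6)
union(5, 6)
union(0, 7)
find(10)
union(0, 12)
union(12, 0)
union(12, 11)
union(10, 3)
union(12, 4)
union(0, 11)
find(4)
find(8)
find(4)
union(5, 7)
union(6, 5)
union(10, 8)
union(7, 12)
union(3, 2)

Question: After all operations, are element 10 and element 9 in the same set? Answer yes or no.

Answer: no

Derivation:
Step 1: union(0, 4) -> merged; set of 0 now {0, 4}
Step 2: union(6, 7) -> merged; set of 6 now {6, 7}
Step 3: find(6) -> no change; set of 6 is {6, 7}
Step 4: union(5, 6) -> merged; set of 5 now {5, 6, 7}
Step 5: union(0, 7) -> merged; set of 0 now {0, 4, 5, 6, 7}
Step 6: find(10) -> no change; set of 10 is {10}
Step 7: union(0, 12) -> merged; set of 0 now {0, 4, 5, 6, 7, 12}
Step 8: union(12, 0) -> already same set; set of 12 now {0, 4, 5, 6, 7, 12}
Step 9: union(12, 11) -> merged; set of 12 now {0, 4, 5, 6, 7, 11, 12}
Step 10: union(10, 3) -> merged; set of 10 now {3, 10}
Step 11: union(12, 4) -> already same set; set of 12 now {0, 4, 5, 6, 7, 11, 12}
Step 12: union(0, 11) -> already same set; set of 0 now {0, 4, 5, 6, 7, 11, 12}
Step 13: find(4) -> no change; set of 4 is {0, 4, 5, 6, 7, 11, 12}
Step 14: find(8) -> no change; set of 8 is {8}
Step 15: find(4) -> no change; set of 4 is {0, 4, 5, 6, 7, 11, 12}
Step 16: union(5, 7) -> already same set; set of 5 now {0, 4, 5, 6, 7, 11, 12}
Step 17: union(6, 5) -> already same set; set of 6 now {0, 4, 5, 6, 7, 11, 12}
Step 18: union(10, 8) -> merged; set of 10 now {3, 8, 10}
Step 19: union(7, 12) -> already same set; set of 7 now {0, 4, 5, 6, 7, 11, 12}
Step 20: union(3, 2) -> merged; set of 3 now {2, 3, 8, 10}
Set of 10: {2, 3, 8, 10}; 9 is not a member.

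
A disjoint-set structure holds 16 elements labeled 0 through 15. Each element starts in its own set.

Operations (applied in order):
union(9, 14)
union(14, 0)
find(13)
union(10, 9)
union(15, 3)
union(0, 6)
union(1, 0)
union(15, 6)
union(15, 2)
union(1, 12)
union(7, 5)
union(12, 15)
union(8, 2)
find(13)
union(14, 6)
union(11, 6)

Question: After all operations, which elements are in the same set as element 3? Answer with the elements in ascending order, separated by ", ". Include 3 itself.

Answer: 0, 1, 2, 3, 6, 8, 9, 10, 11, 12, 14, 15

Derivation:
Step 1: union(9, 14) -> merged; set of 9 now {9, 14}
Step 2: union(14, 0) -> merged; set of 14 now {0, 9, 14}
Step 3: find(13) -> no change; set of 13 is {13}
Step 4: union(10, 9) -> merged; set of 10 now {0, 9, 10, 14}
Step 5: union(15, 3) -> merged; set of 15 now {3, 15}
Step 6: union(0, 6) -> merged; set of 0 now {0, 6, 9, 10, 14}
Step 7: union(1, 0) -> merged; set of 1 now {0, 1, 6, 9, 10, 14}
Step 8: union(15, 6) -> merged; set of 15 now {0, 1, 3, 6, 9, 10, 14, 15}
Step 9: union(15, 2) -> merged; set of 15 now {0, 1, 2, 3, 6, 9, 10, 14, 15}
Step 10: union(1, 12) -> merged; set of 1 now {0, 1, 2, 3, 6, 9, 10, 12, 14, 15}
Step 11: union(7, 5) -> merged; set of 7 now {5, 7}
Step 12: union(12, 15) -> already same set; set of 12 now {0, 1, 2, 3, 6, 9, 10, 12, 14, 15}
Step 13: union(8, 2) -> merged; set of 8 now {0, 1, 2, 3, 6, 8, 9, 10, 12, 14, 15}
Step 14: find(13) -> no change; set of 13 is {13}
Step 15: union(14, 6) -> already same set; set of 14 now {0, 1, 2, 3, 6, 8, 9, 10, 12, 14, 15}
Step 16: union(11, 6) -> merged; set of 11 now {0, 1, 2, 3, 6, 8, 9, 10, 11, 12, 14, 15}
Component of 3: {0, 1, 2, 3, 6, 8, 9, 10, 11, 12, 14, 15}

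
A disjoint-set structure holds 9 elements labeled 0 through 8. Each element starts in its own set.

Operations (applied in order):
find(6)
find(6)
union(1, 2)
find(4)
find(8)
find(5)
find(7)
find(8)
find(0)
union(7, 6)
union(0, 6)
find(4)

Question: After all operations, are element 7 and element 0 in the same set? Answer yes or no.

Answer: yes

Derivation:
Step 1: find(6) -> no change; set of 6 is {6}
Step 2: find(6) -> no change; set of 6 is {6}
Step 3: union(1, 2) -> merged; set of 1 now {1, 2}
Step 4: find(4) -> no change; set of 4 is {4}
Step 5: find(8) -> no change; set of 8 is {8}
Step 6: find(5) -> no change; set of 5 is {5}
Step 7: find(7) -> no change; set of 7 is {7}
Step 8: find(8) -> no change; set of 8 is {8}
Step 9: find(0) -> no change; set of 0 is {0}
Step 10: union(7, 6) -> merged; set of 7 now {6, 7}
Step 11: union(0, 6) -> merged; set of 0 now {0, 6, 7}
Step 12: find(4) -> no change; set of 4 is {4}
Set of 7: {0, 6, 7}; 0 is a member.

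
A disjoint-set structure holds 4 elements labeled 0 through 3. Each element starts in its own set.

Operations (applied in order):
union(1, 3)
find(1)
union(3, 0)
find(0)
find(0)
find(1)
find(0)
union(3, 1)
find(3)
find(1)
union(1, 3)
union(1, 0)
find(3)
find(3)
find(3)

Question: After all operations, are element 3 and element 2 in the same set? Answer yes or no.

Step 1: union(1, 3) -> merged; set of 1 now {1, 3}
Step 2: find(1) -> no change; set of 1 is {1, 3}
Step 3: union(3, 0) -> merged; set of 3 now {0, 1, 3}
Step 4: find(0) -> no change; set of 0 is {0, 1, 3}
Step 5: find(0) -> no change; set of 0 is {0, 1, 3}
Step 6: find(1) -> no change; set of 1 is {0, 1, 3}
Step 7: find(0) -> no change; set of 0 is {0, 1, 3}
Step 8: union(3, 1) -> already same set; set of 3 now {0, 1, 3}
Step 9: find(3) -> no change; set of 3 is {0, 1, 3}
Step 10: find(1) -> no change; set of 1 is {0, 1, 3}
Step 11: union(1, 3) -> already same set; set of 1 now {0, 1, 3}
Step 12: union(1, 0) -> already same set; set of 1 now {0, 1, 3}
Step 13: find(3) -> no change; set of 3 is {0, 1, 3}
Step 14: find(3) -> no change; set of 3 is {0, 1, 3}
Step 15: find(3) -> no change; set of 3 is {0, 1, 3}
Set of 3: {0, 1, 3}; 2 is not a member.

Answer: no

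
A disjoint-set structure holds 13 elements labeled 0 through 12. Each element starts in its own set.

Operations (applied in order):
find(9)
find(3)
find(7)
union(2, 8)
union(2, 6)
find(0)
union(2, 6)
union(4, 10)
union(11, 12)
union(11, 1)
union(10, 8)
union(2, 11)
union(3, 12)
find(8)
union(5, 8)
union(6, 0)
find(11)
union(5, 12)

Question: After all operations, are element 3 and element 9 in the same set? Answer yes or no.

Answer: no

Derivation:
Step 1: find(9) -> no change; set of 9 is {9}
Step 2: find(3) -> no change; set of 3 is {3}
Step 3: find(7) -> no change; set of 7 is {7}
Step 4: union(2, 8) -> merged; set of 2 now {2, 8}
Step 5: union(2, 6) -> merged; set of 2 now {2, 6, 8}
Step 6: find(0) -> no change; set of 0 is {0}
Step 7: union(2, 6) -> already same set; set of 2 now {2, 6, 8}
Step 8: union(4, 10) -> merged; set of 4 now {4, 10}
Step 9: union(11, 12) -> merged; set of 11 now {11, 12}
Step 10: union(11, 1) -> merged; set of 11 now {1, 11, 12}
Step 11: union(10, 8) -> merged; set of 10 now {2, 4, 6, 8, 10}
Step 12: union(2, 11) -> merged; set of 2 now {1, 2, 4, 6, 8, 10, 11, 12}
Step 13: union(3, 12) -> merged; set of 3 now {1, 2, 3, 4, 6, 8, 10, 11, 12}
Step 14: find(8) -> no change; set of 8 is {1, 2, 3, 4, 6, 8, 10, 11, 12}
Step 15: union(5, 8) -> merged; set of 5 now {1, 2, 3, 4, 5, 6, 8, 10, 11, 12}
Step 16: union(6, 0) -> merged; set of 6 now {0, 1, 2, 3, 4, 5, 6, 8, 10, 11, 12}
Step 17: find(11) -> no change; set of 11 is {0, 1, 2, 3, 4, 5, 6, 8, 10, 11, 12}
Step 18: union(5, 12) -> already same set; set of 5 now {0, 1, 2, 3, 4, 5, 6, 8, 10, 11, 12}
Set of 3: {0, 1, 2, 3, 4, 5, 6, 8, 10, 11, 12}; 9 is not a member.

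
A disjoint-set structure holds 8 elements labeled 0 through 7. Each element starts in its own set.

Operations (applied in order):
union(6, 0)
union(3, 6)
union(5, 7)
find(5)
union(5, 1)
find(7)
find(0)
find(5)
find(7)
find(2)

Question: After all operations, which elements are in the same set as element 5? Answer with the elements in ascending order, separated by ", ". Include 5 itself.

Answer: 1, 5, 7

Derivation:
Step 1: union(6, 0) -> merged; set of 6 now {0, 6}
Step 2: union(3, 6) -> merged; set of 3 now {0, 3, 6}
Step 3: union(5, 7) -> merged; set of 5 now {5, 7}
Step 4: find(5) -> no change; set of 5 is {5, 7}
Step 5: union(5, 1) -> merged; set of 5 now {1, 5, 7}
Step 6: find(7) -> no change; set of 7 is {1, 5, 7}
Step 7: find(0) -> no change; set of 0 is {0, 3, 6}
Step 8: find(5) -> no change; set of 5 is {1, 5, 7}
Step 9: find(7) -> no change; set of 7 is {1, 5, 7}
Step 10: find(2) -> no change; set of 2 is {2}
Component of 5: {1, 5, 7}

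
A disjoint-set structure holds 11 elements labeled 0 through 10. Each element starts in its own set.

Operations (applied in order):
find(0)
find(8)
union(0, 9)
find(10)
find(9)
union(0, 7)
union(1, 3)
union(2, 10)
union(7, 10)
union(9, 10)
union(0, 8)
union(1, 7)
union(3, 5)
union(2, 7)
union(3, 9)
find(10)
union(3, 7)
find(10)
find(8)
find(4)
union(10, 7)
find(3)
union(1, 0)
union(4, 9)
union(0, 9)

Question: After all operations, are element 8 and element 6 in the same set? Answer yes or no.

Answer: no

Derivation:
Step 1: find(0) -> no change; set of 0 is {0}
Step 2: find(8) -> no change; set of 8 is {8}
Step 3: union(0, 9) -> merged; set of 0 now {0, 9}
Step 4: find(10) -> no change; set of 10 is {10}
Step 5: find(9) -> no change; set of 9 is {0, 9}
Step 6: union(0, 7) -> merged; set of 0 now {0, 7, 9}
Step 7: union(1, 3) -> merged; set of 1 now {1, 3}
Step 8: union(2, 10) -> merged; set of 2 now {2, 10}
Step 9: union(7, 10) -> merged; set of 7 now {0, 2, 7, 9, 10}
Step 10: union(9, 10) -> already same set; set of 9 now {0, 2, 7, 9, 10}
Step 11: union(0, 8) -> merged; set of 0 now {0, 2, 7, 8, 9, 10}
Step 12: union(1, 7) -> merged; set of 1 now {0, 1, 2, 3, 7, 8, 9, 10}
Step 13: union(3, 5) -> merged; set of 3 now {0, 1, 2, 3, 5, 7, 8, 9, 10}
Step 14: union(2, 7) -> already same set; set of 2 now {0, 1, 2, 3, 5, 7, 8, 9, 10}
Step 15: union(3, 9) -> already same set; set of 3 now {0, 1, 2, 3, 5, 7, 8, 9, 10}
Step 16: find(10) -> no change; set of 10 is {0, 1, 2, 3, 5, 7, 8, 9, 10}
Step 17: union(3, 7) -> already same set; set of 3 now {0, 1, 2, 3, 5, 7, 8, 9, 10}
Step 18: find(10) -> no change; set of 10 is {0, 1, 2, 3, 5, 7, 8, 9, 10}
Step 19: find(8) -> no change; set of 8 is {0, 1, 2, 3, 5, 7, 8, 9, 10}
Step 20: find(4) -> no change; set of 4 is {4}
Step 21: union(10, 7) -> already same set; set of 10 now {0, 1, 2, 3, 5, 7, 8, 9, 10}
Step 22: find(3) -> no change; set of 3 is {0, 1, 2, 3, 5, 7, 8, 9, 10}
Step 23: union(1, 0) -> already same set; set of 1 now {0, 1, 2, 3, 5, 7, 8, 9, 10}
Step 24: union(4, 9) -> merged; set of 4 now {0, 1, 2, 3, 4, 5, 7, 8, 9, 10}
Step 25: union(0, 9) -> already same set; set of 0 now {0, 1, 2, 3, 4, 5, 7, 8, 9, 10}
Set of 8: {0, 1, 2, 3, 4, 5, 7, 8, 9, 10}; 6 is not a member.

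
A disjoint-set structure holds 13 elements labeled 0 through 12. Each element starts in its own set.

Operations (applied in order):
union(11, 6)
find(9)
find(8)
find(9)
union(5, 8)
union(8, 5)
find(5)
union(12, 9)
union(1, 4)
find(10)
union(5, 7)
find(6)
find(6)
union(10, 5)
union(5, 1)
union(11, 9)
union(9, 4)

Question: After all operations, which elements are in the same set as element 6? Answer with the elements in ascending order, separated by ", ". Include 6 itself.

Answer: 1, 4, 5, 6, 7, 8, 9, 10, 11, 12

Derivation:
Step 1: union(11, 6) -> merged; set of 11 now {6, 11}
Step 2: find(9) -> no change; set of 9 is {9}
Step 3: find(8) -> no change; set of 8 is {8}
Step 4: find(9) -> no change; set of 9 is {9}
Step 5: union(5, 8) -> merged; set of 5 now {5, 8}
Step 6: union(8, 5) -> already same set; set of 8 now {5, 8}
Step 7: find(5) -> no change; set of 5 is {5, 8}
Step 8: union(12, 9) -> merged; set of 12 now {9, 12}
Step 9: union(1, 4) -> merged; set of 1 now {1, 4}
Step 10: find(10) -> no change; set of 10 is {10}
Step 11: union(5, 7) -> merged; set of 5 now {5, 7, 8}
Step 12: find(6) -> no change; set of 6 is {6, 11}
Step 13: find(6) -> no change; set of 6 is {6, 11}
Step 14: union(10, 5) -> merged; set of 10 now {5, 7, 8, 10}
Step 15: union(5, 1) -> merged; set of 5 now {1, 4, 5, 7, 8, 10}
Step 16: union(11, 9) -> merged; set of 11 now {6, 9, 11, 12}
Step 17: union(9, 4) -> merged; set of 9 now {1, 4, 5, 6, 7, 8, 9, 10, 11, 12}
Component of 6: {1, 4, 5, 6, 7, 8, 9, 10, 11, 12}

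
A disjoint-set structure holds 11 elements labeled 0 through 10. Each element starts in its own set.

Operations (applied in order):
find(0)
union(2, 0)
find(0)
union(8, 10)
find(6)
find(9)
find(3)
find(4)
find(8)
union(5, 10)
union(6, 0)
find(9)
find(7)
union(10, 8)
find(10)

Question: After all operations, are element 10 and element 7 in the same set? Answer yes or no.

Answer: no

Derivation:
Step 1: find(0) -> no change; set of 0 is {0}
Step 2: union(2, 0) -> merged; set of 2 now {0, 2}
Step 3: find(0) -> no change; set of 0 is {0, 2}
Step 4: union(8, 10) -> merged; set of 8 now {8, 10}
Step 5: find(6) -> no change; set of 6 is {6}
Step 6: find(9) -> no change; set of 9 is {9}
Step 7: find(3) -> no change; set of 3 is {3}
Step 8: find(4) -> no change; set of 4 is {4}
Step 9: find(8) -> no change; set of 8 is {8, 10}
Step 10: union(5, 10) -> merged; set of 5 now {5, 8, 10}
Step 11: union(6, 0) -> merged; set of 6 now {0, 2, 6}
Step 12: find(9) -> no change; set of 9 is {9}
Step 13: find(7) -> no change; set of 7 is {7}
Step 14: union(10, 8) -> already same set; set of 10 now {5, 8, 10}
Step 15: find(10) -> no change; set of 10 is {5, 8, 10}
Set of 10: {5, 8, 10}; 7 is not a member.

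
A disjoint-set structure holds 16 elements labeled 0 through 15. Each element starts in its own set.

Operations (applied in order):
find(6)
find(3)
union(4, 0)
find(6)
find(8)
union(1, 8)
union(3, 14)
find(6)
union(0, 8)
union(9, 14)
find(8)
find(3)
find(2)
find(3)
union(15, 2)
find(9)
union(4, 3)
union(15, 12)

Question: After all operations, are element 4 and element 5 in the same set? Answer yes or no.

Answer: no

Derivation:
Step 1: find(6) -> no change; set of 6 is {6}
Step 2: find(3) -> no change; set of 3 is {3}
Step 3: union(4, 0) -> merged; set of 4 now {0, 4}
Step 4: find(6) -> no change; set of 6 is {6}
Step 5: find(8) -> no change; set of 8 is {8}
Step 6: union(1, 8) -> merged; set of 1 now {1, 8}
Step 7: union(3, 14) -> merged; set of 3 now {3, 14}
Step 8: find(6) -> no change; set of 6 is {6}
Step 9: union(0, 8) -> merged; set of 0 now {0, 1, 4, 8}
Step 10: union(9, 14) -> merged; set of 9 now {3, 9, 14}
Step 11: find(8) -> no change; set of 8 is {0, 1, 4, 8}
Step 12: find(3) -> no change; set of 3 is {3, 9, 14}
Step 13: find(2) -> no change; set of 2 is {2}
Step 14: find(3) -> no change; set of 3 is {3, 9, 14}
Step 15: union(15, 2) -> merged; set of 15 now {2, 15}
Step 16: find(9) -> no change; set of 9 is {3, 9, 14}
Step 17: union(4, 3) -> merged; set of 4 now {0, 1, 3, 4, 8, 9, 14}
Step 18: union(15, 12) -> merged; set of 15 now {2, 12, 15}
Set of 4: {0, 1, 3, 4, 8, 9, 14}; 5 is not a member.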